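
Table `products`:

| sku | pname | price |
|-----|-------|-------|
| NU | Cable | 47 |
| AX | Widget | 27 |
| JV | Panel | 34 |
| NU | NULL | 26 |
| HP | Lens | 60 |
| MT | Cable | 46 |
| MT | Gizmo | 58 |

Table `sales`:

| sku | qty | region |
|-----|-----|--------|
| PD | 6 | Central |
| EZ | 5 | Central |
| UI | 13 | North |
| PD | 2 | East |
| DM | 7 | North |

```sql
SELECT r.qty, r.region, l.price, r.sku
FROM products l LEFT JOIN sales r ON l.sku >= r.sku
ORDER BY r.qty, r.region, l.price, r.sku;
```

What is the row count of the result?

13

LEFT JOIN keeps every row from `products`; unmatched rows get NULL for `sales`'s columns.
Matching on l.sku >= r.sku.
- sku=NU: 2 matching r row(s), so 2 row(s) emitted.
- sku=AX: no r row matches, row kept with r columns NULL.
- sku=JV: 2 matching r row(s), so 2 row(s) emitted.
- sku=NU: 2 matching r row(s), so 2 row(s) emitted.
- sku=HP: 2 matching r row(s), so 2 row(s) emitted.
- sku=MT: 2 matching r row(s), so 2 row(s) emitted.
- sku=MT: 2 matching r row(s), so 2 row(s) emitted.
Total: 12 matched + 1 padded = 13 rows.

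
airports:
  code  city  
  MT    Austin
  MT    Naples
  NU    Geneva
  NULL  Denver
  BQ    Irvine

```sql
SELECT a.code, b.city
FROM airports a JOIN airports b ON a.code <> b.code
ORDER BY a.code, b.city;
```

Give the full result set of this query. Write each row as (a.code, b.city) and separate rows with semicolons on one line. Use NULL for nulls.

INNER JOIN keeps only pairs where the ON condition holds.
Matching on a.code <> b.code. A NULL in a compared column never satisfies the condition.
Matched pairs: 10.

(BQ, Austin); (BQ, Geneva); (BQ, Naples); (MT, Geneva); (MT, Geneva); (MT, Irvine); (MT, Irvine); (NU, Austin); (NU, Irvine); (NU, Naples)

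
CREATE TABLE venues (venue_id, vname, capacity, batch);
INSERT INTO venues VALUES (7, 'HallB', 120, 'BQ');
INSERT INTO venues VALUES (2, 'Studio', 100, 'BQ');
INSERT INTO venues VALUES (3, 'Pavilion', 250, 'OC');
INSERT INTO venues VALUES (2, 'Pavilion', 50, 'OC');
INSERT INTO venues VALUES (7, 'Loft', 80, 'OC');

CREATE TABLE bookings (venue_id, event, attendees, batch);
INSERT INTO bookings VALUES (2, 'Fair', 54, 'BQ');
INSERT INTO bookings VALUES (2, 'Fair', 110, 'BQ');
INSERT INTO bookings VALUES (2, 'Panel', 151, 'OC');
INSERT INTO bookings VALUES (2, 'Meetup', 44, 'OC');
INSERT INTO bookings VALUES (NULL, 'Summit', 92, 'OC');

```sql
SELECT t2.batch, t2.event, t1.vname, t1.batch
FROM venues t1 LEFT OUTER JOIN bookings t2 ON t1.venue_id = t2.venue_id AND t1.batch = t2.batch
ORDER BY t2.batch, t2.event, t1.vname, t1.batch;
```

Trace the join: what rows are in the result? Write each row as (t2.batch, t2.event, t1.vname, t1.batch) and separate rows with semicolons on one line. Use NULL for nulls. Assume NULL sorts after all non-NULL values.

(BQ, Fair, Studio, BQ); (BQ, Fair, Studio, BQ); (OC, Meetup, Pavilion, OC); (OC, Panel, Pavilion, OC); (NULL, NULL, HallB, BQ); (NULL, NULL, Loft, OC); (NULL, NULL, Pavilion, OC)

LEFT JOIN keeps every row from `venues`; unmatched rows get NULL for `bookings`'s columns.
Matching on t1.venue_id = t2.venue_id AND t1.batch = t2.batch. A NULL in a compared column never satisfies the condition.
Matched pairs: 4; unmatched t1 rows kept: 3.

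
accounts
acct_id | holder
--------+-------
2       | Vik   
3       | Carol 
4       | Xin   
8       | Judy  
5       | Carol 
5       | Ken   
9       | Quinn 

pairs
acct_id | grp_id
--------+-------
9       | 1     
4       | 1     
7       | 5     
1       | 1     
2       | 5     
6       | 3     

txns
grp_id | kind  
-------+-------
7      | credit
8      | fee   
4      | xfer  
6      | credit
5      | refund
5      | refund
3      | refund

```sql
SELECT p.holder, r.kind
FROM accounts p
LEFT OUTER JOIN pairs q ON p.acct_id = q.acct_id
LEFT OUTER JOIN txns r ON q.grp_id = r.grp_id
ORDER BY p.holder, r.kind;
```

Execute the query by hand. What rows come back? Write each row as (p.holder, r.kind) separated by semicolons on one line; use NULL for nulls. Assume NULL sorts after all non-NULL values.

Evaluate left to right. First `accounts p LEFT JOIN pairs q` on acct_id: 7 row(s).
Then LEFT JOIN `txns r` on grp_id: each of those 7 rows is kept; rows whose q.grp_id has no match in r get NULL for r's columns.

(Carol, NULL); (Carol, NULL); (Judy, NULL); (Ken, NULL); (Quinn, NULL); (Vik, refund); (Vik, refund); (Xin, NULL)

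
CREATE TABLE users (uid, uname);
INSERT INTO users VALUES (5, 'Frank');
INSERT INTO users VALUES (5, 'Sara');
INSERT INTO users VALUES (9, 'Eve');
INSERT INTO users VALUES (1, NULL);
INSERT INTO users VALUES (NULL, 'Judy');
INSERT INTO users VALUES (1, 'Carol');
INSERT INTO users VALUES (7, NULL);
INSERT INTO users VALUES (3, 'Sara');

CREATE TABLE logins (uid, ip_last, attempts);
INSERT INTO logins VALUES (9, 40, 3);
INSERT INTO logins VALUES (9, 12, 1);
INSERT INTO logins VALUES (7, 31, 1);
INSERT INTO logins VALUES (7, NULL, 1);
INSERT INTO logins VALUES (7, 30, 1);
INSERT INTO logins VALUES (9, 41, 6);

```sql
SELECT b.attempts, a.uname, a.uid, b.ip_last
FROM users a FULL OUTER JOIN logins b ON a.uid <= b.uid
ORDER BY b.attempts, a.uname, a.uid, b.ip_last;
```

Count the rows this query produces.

FULL OUTER JOIN keeps every row from both sides; unmatched rows get NULL for the other side's columns.
Matching on a.uid <= b.uid. A NULL in a compared column never satisfies the condition.
- a[0] uid=5 → 6 match(es) in b → 6 row(s).
- a[1] uid=5 → 6 match(es) in b → 6 row(s).
- a[2] uid=9 → 3 match(es) in b → 3 row(s).
- a[3] uid=1 → 6 match(es) in b → 6 row(s).
- a[4] uid=NULL → no match; kept with NULLs on the b side.
- a[5] uid=1 → 6 match(es) in b → 6 row(s).
- a[6] uid=7 → 6 match(es) in b → 6 row(s).
- a[7] uid=3 → 6 match(es) in b → 6 row(s).
Total: 39 matched + 1 padded = 40 rows.

40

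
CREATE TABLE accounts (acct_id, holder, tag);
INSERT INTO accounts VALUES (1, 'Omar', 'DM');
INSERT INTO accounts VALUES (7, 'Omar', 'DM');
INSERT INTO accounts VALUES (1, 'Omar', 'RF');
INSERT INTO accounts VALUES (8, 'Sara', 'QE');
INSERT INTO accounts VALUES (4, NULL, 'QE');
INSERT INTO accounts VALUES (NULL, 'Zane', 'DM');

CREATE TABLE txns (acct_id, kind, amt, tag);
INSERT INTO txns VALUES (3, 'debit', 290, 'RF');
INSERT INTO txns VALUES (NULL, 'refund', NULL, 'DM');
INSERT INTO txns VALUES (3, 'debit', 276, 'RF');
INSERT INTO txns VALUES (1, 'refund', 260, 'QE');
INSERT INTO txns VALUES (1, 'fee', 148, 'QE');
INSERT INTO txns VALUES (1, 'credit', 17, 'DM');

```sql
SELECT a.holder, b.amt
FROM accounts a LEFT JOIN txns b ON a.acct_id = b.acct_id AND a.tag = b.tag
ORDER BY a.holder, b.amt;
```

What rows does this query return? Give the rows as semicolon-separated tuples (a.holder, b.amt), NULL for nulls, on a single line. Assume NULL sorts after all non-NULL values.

(Omar, 17); (Omar, NULL); (Omar, NULL); (Sara, NULL); (Zane, NULL); (NULL, NULL)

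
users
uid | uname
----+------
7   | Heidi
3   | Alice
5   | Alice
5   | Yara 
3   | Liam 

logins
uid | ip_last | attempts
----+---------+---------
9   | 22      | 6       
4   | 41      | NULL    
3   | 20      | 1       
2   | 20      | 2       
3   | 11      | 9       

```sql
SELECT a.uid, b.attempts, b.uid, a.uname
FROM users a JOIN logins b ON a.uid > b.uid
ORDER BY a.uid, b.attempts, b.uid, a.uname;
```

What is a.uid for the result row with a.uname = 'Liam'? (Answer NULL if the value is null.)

INNER JOIN keeps only pairs where the ON condition holds.
Matching on a.uid > b.uid.
Matched pairs: 14.

3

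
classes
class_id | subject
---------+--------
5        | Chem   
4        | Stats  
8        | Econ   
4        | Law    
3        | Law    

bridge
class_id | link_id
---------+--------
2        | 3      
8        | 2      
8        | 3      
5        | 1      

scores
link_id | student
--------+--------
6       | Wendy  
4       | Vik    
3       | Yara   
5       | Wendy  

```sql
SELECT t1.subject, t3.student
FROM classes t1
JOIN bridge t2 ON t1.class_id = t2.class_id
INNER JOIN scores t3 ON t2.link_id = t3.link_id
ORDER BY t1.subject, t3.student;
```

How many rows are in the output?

1

Evaluate left to right. First `classes t1 INNER JOIN bridge t2` on class_id: 3 row(s).
Then INNER JOIN `scores t3` on link_id: keep only rows whose t2.link_id appears in t3.
Result: 1 row(s).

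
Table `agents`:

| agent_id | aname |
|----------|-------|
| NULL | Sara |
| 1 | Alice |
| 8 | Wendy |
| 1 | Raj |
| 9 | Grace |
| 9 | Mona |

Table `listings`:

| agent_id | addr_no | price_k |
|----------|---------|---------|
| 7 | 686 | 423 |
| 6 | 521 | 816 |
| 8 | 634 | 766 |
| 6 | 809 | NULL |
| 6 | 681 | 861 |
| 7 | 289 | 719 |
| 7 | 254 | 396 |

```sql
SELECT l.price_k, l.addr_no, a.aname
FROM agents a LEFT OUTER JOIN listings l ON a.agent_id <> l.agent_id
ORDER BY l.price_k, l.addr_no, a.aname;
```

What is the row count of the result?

LEFT JOIN keeps every row from `agents`; unmatched rows get NULL for `listings`'s columns.
Matching on a.agent_id <> l.agent_id. A NULL in a compared column never satisfies the condition.
- a row (agent_id=NULL): no match → kept, l columns NULL.
- a row (agent_id=1): matches 7 l row(s) → 7 output row(s).
- a row (agent_id=8): matches 6 l row(s) → 6 output row(s).
- a row (agent_id=1): matches 7 l row(s) → 7 output row(s).
- a row (agent_id=9): matches 7 l row(s) → 7 output row(s).
- a row (agent_id=9): matches 7 l row(s) → 7 output row(s).
Total: 34 matched + 1 padded = 35 rows.

35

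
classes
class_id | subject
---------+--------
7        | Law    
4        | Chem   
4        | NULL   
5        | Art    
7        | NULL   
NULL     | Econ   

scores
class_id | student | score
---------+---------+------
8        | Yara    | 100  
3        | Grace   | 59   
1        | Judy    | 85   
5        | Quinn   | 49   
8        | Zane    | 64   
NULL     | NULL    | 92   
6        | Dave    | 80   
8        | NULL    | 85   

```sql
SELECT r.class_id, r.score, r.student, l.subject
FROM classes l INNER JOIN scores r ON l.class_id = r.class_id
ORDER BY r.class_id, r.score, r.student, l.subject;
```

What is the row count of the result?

1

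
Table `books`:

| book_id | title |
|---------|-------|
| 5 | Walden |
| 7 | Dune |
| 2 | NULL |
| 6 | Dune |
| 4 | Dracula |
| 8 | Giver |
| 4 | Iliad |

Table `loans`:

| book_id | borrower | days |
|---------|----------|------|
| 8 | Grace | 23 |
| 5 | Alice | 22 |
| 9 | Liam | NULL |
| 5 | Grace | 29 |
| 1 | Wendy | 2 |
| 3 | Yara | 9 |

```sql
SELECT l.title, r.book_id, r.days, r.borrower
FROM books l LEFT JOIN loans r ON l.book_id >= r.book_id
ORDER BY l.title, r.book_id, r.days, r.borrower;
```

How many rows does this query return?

22

LEFT JOIN keeps every row from `books`; unmatched rows get NULL for `loans`'s columns.
Matching on l.book_id >= r.book_id.
- l (book_id=5) pairs with 4 row(s) of r.
- l (book_id=7) pairs with 4 row(s) of r.
- l (book_id=2) pairs with 1 row(s) of r.
- l (book_id=6) pairs with 4 row(s) of r.
- l (book_id=4) pairs with 2 row(s) of r.
- l (book_id=8) pairs with 5 row(s) of r.
- l (book_id=4) pairs with 2 row(s) of r.
Total: 22 rows.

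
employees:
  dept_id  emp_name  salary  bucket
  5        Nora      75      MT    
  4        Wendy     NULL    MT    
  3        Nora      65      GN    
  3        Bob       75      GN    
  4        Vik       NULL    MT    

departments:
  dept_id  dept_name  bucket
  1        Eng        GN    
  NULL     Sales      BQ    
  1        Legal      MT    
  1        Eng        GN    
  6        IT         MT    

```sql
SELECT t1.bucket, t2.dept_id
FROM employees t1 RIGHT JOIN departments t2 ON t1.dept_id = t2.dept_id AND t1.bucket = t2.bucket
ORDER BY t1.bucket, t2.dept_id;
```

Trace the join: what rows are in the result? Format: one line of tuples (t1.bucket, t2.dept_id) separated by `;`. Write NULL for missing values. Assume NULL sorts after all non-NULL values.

(NULL, 1); (NULL, 1); (NULL, 1); (NULL, 6); (NULL, NULL)

RIGHT JOIN keeps every row from `departments`; unmatched rows get NULL for `employees`'s columns.
Matching on t1.dept_id = t2.dept_id AND t1.bucket = t2.bucket. A NULL in a compared column never satisfies the condition.
Matched pairs: 0; unmatched t2 rows kept: 5.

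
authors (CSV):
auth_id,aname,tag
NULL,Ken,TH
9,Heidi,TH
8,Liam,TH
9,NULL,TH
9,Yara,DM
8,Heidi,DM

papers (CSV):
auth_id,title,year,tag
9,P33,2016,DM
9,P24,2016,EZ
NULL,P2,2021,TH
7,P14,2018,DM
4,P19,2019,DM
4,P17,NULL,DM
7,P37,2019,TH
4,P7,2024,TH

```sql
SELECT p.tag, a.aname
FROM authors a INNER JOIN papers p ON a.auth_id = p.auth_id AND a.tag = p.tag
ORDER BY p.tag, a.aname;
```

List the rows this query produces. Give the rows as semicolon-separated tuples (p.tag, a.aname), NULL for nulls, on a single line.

(DM, Yara)

INNER JOIN keeps only pairs where the ON condition holds.
Matching on a.auth_id = p.auth_id AND a.tag = p.tag. A NULL in a compared column never satisfies the condition.
- a[0] auth_id=NULL, tag=TH → no match; dropped.
- a[1] auth_id=9, tag=TH → no match; dropped.
- a[2] auth_id=8, tag=TH → no match; dropped.
- a[3] auth_id=9, tag=TH → no match; dropped.
- a[4] auth_id=9, tag=DM → 1 match(es) in p → 1 row(s).
- a[5] auth_id=8, tag=DM → no match; dropped.
After projecting and ordering:
p.tag | a.aname
DM | Yara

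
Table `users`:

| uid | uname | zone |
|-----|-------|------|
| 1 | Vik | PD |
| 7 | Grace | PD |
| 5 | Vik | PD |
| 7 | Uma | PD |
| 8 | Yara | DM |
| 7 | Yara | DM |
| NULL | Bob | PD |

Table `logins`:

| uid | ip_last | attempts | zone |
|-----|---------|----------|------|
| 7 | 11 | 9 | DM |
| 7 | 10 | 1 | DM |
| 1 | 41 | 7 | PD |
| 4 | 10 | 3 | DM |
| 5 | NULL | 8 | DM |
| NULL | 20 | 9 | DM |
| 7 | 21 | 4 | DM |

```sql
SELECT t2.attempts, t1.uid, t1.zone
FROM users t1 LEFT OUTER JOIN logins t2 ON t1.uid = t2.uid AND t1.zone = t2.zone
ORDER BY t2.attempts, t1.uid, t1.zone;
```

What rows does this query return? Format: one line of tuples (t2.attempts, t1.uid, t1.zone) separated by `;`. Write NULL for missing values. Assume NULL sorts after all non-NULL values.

(1, 7, DM); (4, 7, DM); (7, 1, PD); (9, 7, DM); (NULL, 5, PD); (NULL, 7, PD); (NULL, 7, PD); (NULL, 8, DM); (NULL, NULL, PD)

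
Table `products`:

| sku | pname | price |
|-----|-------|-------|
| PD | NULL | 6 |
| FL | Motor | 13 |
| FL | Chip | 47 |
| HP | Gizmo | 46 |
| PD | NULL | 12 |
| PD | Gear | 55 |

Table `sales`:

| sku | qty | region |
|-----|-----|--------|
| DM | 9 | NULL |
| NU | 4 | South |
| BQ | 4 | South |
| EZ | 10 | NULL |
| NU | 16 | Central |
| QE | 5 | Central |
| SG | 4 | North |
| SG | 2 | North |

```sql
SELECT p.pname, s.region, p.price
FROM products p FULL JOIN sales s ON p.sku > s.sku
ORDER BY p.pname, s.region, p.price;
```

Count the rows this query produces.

FULL OUTER JOIN keeps every row from both sides; unmatched rows get NULL for the other side's columns.
Matching on p.sku > s.sku.
- p row (sku=PD): matches 5 s row(s) → 5 output row(s).
- p row (sku=FL): matches 3 s row(s) → 3 output row(s).
- p row (sku=FL): matches 3 s row(s) → 3 output row(s).
- p row (sku=HP): matches 3 s row(s) → 3 output row(s).
- p row (sku=PD): matches 5 s row(s) → 5 output row(s).
- p row (sku=PD): matches 5 s row(s) → 5 output row(s).
- 3 row(s) from s found no p partner → padded with NULL.
Total: 24 matched + 3 padded = 27 rows.

27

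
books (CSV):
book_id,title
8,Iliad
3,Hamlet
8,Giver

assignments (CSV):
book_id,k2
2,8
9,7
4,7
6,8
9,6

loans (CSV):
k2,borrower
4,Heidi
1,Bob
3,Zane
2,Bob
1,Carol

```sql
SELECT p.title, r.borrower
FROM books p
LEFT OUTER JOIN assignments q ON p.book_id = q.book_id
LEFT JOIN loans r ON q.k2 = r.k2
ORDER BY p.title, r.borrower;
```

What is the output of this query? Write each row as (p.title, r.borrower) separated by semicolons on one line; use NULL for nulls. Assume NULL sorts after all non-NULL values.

Joins associate left-to-right: books LEFT JOIN assignments on book_id gives 3 intermediate row(s).
Then LEFT JOIN `loans r` on k2: each of those 3 rows is kept; rows whose q.k2 has no match in r get NULL for r's columns.

(Giver, NULL); (Hamlet, NULL); (Iliad, NULL)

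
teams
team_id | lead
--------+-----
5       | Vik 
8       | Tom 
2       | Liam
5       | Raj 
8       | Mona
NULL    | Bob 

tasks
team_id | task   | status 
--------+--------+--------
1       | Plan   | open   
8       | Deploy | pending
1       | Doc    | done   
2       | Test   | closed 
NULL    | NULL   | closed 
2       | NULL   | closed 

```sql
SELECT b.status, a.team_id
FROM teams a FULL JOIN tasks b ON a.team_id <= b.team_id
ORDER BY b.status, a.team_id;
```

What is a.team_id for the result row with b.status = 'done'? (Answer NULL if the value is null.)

FULL OUTER JOIN keeps every row from both sides; unmatched rows get NULL for the other side's columns.
Matching on a.team_id <= b.team_id. A NULL in a compared column never satisfies the condition.
Matched pairs: 7; unmatched a rows kept: 1; unmatched b rows kept: 3.

NULL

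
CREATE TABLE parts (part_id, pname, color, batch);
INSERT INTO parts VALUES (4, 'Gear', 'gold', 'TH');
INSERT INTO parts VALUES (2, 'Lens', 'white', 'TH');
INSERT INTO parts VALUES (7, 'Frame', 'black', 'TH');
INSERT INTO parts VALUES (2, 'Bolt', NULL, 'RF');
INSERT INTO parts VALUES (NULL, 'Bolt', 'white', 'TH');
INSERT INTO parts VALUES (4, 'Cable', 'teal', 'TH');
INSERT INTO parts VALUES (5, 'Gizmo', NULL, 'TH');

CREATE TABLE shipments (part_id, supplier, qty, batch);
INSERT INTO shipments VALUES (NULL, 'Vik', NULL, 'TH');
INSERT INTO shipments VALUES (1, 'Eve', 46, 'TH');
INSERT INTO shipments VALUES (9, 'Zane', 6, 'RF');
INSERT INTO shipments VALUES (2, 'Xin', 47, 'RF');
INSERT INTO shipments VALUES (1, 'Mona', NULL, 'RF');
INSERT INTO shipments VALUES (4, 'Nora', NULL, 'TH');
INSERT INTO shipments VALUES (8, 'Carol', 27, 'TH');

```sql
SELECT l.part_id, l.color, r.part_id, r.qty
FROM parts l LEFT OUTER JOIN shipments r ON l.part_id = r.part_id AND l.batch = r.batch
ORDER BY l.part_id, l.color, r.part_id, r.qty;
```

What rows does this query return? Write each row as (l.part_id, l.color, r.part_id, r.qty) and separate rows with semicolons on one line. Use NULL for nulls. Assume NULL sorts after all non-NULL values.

(2, white, NULL, NULL); (2, NULL, 2, 47); (4, gold, 4, NULL); (4, teal, 4, NULL); (5, NULL, NULL, NULL); (7, black, NULL, NULL); (NULL, white, NULL, NULL)

LEFT JOIN keeps every row from `parts`; unmatched rows get NULL for `shipments`'s columns.
Matching on l.part_id = r.part_id AND l.batch = r.batch. A NULL in a compared column never satisfies the condition.
- part_id=4, batch=TH: 1 matching r row(s), so 1 row(s) emitted.
- part_id=2, batch=TH: no r row matches, row kept with r columns NULL.
- part_id=7, batch=TH: no r row matches, row kept with r columns NULL.
- part_id=2, batch=RF: 1 matching r row(s), so 1 row(s) emitted.
- part_id=NULL, batch=TH: no r row matches, row kept with r columns NULL.
- part_id=4, batch=TH: 1 matching r row(s), so 1 row(s) emitted.
- part_id=5, batch=TH: no r row matches, row kept with r columns NULL.
After projecting and ordering:
l.part_id | l.color | r.part_id | r.qty
2 | white | NULL | NULL
2 | NULL | 2 | 47
4 | gold | 4 | NULL
4 | teal | 4 | NULL
5 | NULL | NULL | NULL
7 | black | NULL | NULL
NULL | white | NULL | NULL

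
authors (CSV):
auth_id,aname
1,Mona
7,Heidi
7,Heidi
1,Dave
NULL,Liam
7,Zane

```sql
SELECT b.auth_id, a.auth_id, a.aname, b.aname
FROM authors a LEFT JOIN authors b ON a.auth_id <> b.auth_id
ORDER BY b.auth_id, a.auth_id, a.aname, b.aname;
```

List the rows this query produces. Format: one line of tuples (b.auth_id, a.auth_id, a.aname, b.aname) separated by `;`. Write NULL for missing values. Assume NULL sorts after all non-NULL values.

LEFT JOIN keeps every row from `authors a`; unmatched rows get NULL for `authors b`'s columns.
Matching on a.auth_id <> b.auth_id. A NULL in a compared column never satisfies the condition.
Matched pairs: 12; unmatched a rows kept: 1.

(1, 7, Heidi, Dave); (1, 7, Heidi, Dave); (1, 7, Heidi, Mona); (1, 7, Heidi, Mona); (1, 7, Zane, Dave); (1, 7, Zane, Mona); (7, 1, Dave, Heidi); (7, 1, Dave, Heidi); (7, 1, Dave, Zane); (7, 1, Mona, Heidi); (7, 1, Mona, Heidi); (7, 1, Mona, Zane); (NULL, NULL, Liam, NULL)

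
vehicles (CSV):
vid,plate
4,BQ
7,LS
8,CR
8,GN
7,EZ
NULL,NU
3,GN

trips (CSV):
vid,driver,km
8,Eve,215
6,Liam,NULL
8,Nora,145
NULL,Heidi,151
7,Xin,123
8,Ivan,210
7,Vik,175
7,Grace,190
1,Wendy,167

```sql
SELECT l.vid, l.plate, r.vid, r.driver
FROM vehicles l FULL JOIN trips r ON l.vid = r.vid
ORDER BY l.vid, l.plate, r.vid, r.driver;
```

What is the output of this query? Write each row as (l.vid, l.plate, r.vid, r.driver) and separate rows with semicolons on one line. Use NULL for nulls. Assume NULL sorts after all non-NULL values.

FULL OUTER JOIN keeps every row from both sides; unmatched rows get NULL for the other side's columns.
Matching on l.vid = r.vid. A NULL in a compared column never satisfies the condition.
Matched pairs: 12; unmatched l rows kept: 3; unmatched r rows kept: 3.

(3, GN, NULL, NULL); (4, BQ, NULL, NULL); (7, EZ, 7, Grace); (7, EZ, 7, Vik); (7, EZ, 7, Xin); (7, LS, 7, Grace); (7, LS, 7, Vik); (7, LS, 7, Xin); (8, CR, 8, Eve); (8, CR, 8, Ivan); (8, CR, 8, Nora); (8, GN, 8, Eve); (8, GN, 8, Ivan); (8, GN, 8, Nora); (NULL, NU, NULL, NULL); (NULL, NULL, 1, Wendy); (NULL, NULL, 6, Liam); (NULL, NULL, NULL, Heidi)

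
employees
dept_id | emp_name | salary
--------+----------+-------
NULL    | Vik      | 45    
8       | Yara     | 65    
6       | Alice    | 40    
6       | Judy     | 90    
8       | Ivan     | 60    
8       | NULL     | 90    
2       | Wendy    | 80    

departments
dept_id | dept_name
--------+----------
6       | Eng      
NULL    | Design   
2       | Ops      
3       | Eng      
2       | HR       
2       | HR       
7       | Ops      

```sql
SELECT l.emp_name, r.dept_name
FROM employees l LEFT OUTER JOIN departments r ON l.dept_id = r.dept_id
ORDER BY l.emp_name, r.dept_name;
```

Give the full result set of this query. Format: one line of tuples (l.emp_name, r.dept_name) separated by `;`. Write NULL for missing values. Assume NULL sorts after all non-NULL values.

LEFT JOIN keeps every row from `employees`; unmatched rows get NULL for `departments`'s columns.
Matching on l.dept_id = r.dept_id. A NULL in a compared column never satisfies the condition.
Matched pairs: 5; unmatched l rows kept: 4.

(Alice, Eng); (Ivan, NULL); (Judy, Eng); (Vik, NULL); (Wendy, HR); (Wendy, HR); (Wendy, Ops); (Yara, NULL); (NULL, NULL)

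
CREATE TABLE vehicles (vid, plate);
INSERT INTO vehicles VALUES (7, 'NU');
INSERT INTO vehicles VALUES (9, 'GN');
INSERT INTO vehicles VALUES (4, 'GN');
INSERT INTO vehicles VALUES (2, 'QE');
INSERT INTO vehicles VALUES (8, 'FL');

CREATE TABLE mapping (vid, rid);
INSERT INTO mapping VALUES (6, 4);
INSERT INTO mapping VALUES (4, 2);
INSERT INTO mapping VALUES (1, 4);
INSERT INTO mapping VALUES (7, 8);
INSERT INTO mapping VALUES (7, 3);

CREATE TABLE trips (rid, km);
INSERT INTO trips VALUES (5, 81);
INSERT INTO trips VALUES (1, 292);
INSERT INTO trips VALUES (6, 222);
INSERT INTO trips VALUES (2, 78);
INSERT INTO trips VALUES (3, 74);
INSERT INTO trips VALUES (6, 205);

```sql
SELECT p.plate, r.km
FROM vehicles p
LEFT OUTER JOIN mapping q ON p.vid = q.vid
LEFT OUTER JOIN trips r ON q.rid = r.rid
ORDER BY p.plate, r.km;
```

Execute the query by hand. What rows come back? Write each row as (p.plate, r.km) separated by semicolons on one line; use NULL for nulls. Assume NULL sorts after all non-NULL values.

(FL, NULL); (GN, 78); (GN, NULL); (NU, 74); (NU, NULL); (QE, NULL)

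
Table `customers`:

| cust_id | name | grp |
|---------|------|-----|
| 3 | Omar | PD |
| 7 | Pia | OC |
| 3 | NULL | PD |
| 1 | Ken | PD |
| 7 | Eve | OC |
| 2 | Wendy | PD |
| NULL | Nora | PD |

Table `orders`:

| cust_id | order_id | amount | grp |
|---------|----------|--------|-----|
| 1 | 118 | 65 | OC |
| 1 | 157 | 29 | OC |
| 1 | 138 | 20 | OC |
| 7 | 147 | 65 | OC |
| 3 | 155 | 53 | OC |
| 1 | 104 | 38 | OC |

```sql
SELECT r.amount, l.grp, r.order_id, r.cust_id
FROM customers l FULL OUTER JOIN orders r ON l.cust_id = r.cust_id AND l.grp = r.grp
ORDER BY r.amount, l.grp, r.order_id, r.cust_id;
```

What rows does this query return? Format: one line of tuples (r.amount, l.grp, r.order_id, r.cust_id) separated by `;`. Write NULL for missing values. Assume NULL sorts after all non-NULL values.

(20, NULL, 138, 1); (29, NULL, 157, 1); (38, NULL, 104, 1); (53, NULL, 155, 3); (65, OC, 147, 7); (65, OC, 147, 7); (65, NULL, 118, 1); (NULL, PD, NULL, NULL); (NULL, PD, NULL, NULL); (NULL, PD, NULL, NULL); (NULL, PD, NULL, NULL); (NULL, PD, NULL, NULL)

FULL OUTER JOIN keeps every row from both sides; unmatched rows get NULL for the other side's columns.
Matching on l.cust_id = r.cust_id AND l.grp = r.grp. A NULL in a compared column never satisfies the condition.
- cust_id=3, grp=PD: no r row matches, row kept with r columns NULL.
- cust_id=7, grp=OC: 1 matching r row(s), so 1 row(s) emitted.
- cust_id=3, grp=PD: no r row matches, row kept with r columns NULL.
- cust_id=1, grp=PD: no r row matches, row kept with r columns NULL.
- cust_id=7, grp=OC: 1 matching r row(s), so 1 row(s) emitted.
- cust_id=2, grp=PD: no r row matches, row kept with r columns NULL.
- cust_id=NULL, grp=PD: no r row matches, row kept with r columns NULL.
- 5 row(s) from r found no l partner → padded with NULL.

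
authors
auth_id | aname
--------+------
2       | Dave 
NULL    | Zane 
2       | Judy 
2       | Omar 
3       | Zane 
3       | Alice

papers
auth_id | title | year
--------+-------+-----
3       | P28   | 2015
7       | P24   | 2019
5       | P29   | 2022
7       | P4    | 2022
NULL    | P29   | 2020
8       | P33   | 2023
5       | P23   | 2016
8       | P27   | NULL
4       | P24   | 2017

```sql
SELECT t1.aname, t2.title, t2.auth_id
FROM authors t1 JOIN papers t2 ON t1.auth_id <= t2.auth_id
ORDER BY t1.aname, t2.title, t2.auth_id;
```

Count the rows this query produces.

40

INNER JOIN keeps only pairs where the ON condition holds.
Matching on t1.auth_id <= t2.auth_id. A NULL in a compared column never satisfies the condition.
Matched pairs: 40.
Total: 40 rows.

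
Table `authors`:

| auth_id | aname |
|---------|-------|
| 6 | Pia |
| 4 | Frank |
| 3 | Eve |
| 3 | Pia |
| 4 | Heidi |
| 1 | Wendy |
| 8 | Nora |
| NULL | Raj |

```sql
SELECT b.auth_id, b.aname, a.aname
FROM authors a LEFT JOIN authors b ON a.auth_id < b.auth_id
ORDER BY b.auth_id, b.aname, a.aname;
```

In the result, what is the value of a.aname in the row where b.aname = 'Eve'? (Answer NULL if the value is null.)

LEFT JOIN keeps every row from `authors a`; unmatched rows get NULL for `authors b`'s columns.
Matching on a.auth_id < b.auth_id. A NULL in a compared column never satisfies the condition.
Matched pairs: 19; unmatched a rows kept: 2.

Wendy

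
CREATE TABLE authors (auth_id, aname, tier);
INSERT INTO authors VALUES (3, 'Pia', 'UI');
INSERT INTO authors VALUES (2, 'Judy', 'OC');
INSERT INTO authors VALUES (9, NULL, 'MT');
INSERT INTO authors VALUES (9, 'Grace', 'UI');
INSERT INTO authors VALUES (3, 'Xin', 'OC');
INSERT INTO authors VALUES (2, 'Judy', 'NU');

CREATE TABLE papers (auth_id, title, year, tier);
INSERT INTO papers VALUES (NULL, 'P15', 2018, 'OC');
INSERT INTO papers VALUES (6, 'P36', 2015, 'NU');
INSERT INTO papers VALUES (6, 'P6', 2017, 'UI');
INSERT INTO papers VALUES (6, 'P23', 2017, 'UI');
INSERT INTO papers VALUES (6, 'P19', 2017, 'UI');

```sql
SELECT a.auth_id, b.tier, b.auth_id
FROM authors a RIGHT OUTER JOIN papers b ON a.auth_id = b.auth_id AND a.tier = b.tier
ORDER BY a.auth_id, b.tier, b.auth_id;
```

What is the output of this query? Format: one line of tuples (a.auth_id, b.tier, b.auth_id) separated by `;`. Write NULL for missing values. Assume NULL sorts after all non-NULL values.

RIGHT JOIN keeps every row from `papers`; unmatched rows get NULL for `authors`'s columns.
Matching on a.auth_id = b.auth_id AND a.tier = b.tier. A NULL in a compared column never satisfies the condition.
- a row (auth_id=3, tier=UI): no match.
- a row (auth_id=2, tier=OC): no match.
- a row (auth_id=9, tier=MT): no match.
- a row (auth_id=9, tier=UI): no match.
- a row (auth_id=3, tier=OC): no match.
- a row (auth_id=2, tier=NU): no match.
- 5 row(s) from b found no a partner → padded with NULL.
After projecting and ordering:
a.auth_id | b.tier | b.auth_id
NULL | NU | 6
NULL | OC | NULL
NULL | UI | 6
NULL | UI | 6
NULL | UI | 6

(NULL, NU, 6); (NULL, OC, NULL); (NULL, UI, 6); (NULL, UI, 6); (NULL, UI, 6)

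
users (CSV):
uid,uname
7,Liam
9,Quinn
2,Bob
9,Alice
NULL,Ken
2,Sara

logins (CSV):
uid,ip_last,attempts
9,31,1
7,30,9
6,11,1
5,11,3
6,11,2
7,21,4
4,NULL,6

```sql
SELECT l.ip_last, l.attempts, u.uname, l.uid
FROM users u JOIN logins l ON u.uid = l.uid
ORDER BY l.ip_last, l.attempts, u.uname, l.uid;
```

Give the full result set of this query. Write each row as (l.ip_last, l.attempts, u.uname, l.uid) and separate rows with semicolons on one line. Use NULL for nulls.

(21, 4, Liam, 7); (30, 9, Liam, 7); (31, 1, Alice, 9); (31, 1, Quinn, 9)

INNER JOIN keeps only pairs where the ON condition holds.
Matching on u.uid = l.uid. A NULL in a compared column never satisfies the condition.
- u row (uid=7): matches 2 l row(s) → 2 output row(s).
- u row (uid=9): matches 1 l row(s) → 1 output row(s).
- u row (uid=2): no match → dropped.
- u row (uid=9): matches 1 l row(s) → 1 output row(s).
- u row (uid=NULL): no match → dropped.
- u row (uid=2): no match → dropped.
After projecting and ordering:
l.ip_last | l.attempts | u.uname | l.uid
21 | 4 | Liam | 7
30 | 9 | Liam | 7
31 | 1 | Alice | 9
31 | 1 | Quinn | 9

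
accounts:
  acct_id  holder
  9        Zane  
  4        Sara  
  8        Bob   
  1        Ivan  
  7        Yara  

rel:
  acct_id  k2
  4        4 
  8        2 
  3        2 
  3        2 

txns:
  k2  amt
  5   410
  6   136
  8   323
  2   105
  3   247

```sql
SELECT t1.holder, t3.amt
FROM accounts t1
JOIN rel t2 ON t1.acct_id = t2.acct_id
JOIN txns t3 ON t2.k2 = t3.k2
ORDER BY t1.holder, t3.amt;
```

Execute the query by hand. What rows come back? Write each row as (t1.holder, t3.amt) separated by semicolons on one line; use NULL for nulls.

(Bob, 105)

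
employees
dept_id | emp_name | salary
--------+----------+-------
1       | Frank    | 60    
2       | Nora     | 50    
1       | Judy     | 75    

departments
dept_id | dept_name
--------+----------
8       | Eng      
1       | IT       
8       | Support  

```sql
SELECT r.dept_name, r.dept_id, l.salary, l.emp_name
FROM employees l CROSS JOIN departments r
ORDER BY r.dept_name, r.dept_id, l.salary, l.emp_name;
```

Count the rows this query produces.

9

CROSS JOIN pairs every row of `employees` with every row of `departments`: 3 × 3 = 9 rows.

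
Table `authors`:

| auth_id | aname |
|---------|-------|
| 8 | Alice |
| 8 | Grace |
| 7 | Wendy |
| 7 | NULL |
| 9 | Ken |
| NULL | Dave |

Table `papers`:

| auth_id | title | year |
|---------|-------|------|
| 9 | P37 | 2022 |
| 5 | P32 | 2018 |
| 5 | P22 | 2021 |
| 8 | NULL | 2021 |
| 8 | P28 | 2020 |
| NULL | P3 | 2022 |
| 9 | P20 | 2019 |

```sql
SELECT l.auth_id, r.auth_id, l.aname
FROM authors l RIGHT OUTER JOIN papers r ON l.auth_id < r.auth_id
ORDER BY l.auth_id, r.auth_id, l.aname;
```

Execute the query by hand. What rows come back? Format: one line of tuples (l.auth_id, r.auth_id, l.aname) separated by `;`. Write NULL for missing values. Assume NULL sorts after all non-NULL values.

RIGHT JOIN keeps every row from `papers`; unmatched rows get NULL for `authors`'s columns.
Matching on l.auth_id < r.auth_id. A NULL in a compared column never satisfies the condition.
- auth_id=8: 2 matching r row(s), so 2 row(s) emitted.
- auth_id=8: 2 matching r row(s), so 2 row(s) emitted.
- auth_id=7: 4 matching r row(s), so 4 row(s) emitted.
- auth_id=7: 4 matching r row(s), so 4 row(s) emitted.
- auth_id=9: no matching r row.
- auth_id=NULL: no matching r row.
- 3 r row(s) had no l match → kept, l columns NULL.

(7, 8, Wendy); (7, 8, Wendy); (7, 8, NULL); (7, 8, NULL); (7, 9, Wendy); (7, 9, Wendy); (7, 9, NULL); (7, 9, NULL); (8, 9, Alice); (8, 9, Alice); (8, 9, Grace); (8, 9, Grace); (NULL, 5, NULL); (NULL, 5, NULL); (NULL, NULL, NULL)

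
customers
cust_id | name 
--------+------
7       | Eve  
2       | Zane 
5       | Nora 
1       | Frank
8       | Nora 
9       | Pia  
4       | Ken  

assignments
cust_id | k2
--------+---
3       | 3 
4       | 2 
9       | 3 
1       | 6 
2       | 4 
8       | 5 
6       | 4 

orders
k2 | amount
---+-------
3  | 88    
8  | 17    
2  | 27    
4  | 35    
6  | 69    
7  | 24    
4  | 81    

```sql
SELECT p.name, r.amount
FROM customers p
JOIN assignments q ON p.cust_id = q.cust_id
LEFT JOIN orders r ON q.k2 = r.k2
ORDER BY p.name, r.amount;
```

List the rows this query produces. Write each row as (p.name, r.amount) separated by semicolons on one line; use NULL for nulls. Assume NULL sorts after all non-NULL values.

(Frank, 69); (Ken, 27); (Nora, NULL); (Pia, 88); (Zane, 35); (Zane, 81)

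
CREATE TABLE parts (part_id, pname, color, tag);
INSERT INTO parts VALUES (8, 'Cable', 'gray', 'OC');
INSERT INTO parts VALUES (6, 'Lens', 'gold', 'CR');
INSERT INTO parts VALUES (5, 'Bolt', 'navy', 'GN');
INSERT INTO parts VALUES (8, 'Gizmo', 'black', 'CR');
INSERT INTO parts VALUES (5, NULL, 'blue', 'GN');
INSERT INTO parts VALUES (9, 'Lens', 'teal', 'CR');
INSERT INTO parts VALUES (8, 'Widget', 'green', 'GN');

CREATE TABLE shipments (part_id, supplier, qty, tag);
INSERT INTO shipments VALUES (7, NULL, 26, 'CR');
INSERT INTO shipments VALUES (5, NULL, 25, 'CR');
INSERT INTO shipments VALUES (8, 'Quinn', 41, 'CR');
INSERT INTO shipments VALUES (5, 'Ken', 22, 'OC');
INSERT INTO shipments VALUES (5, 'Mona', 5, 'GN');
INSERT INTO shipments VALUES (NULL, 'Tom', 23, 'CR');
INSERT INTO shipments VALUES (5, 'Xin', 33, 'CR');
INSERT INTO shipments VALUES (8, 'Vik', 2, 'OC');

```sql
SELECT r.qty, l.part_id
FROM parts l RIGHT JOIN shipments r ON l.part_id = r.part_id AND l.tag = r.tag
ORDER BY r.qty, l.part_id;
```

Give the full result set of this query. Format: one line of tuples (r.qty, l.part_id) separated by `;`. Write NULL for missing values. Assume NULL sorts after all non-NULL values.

RIGHT JOIN keeps every row from `shipments`; unmatched rows get NULL for `parts`'s columns.
Matching on l.part_id = r.part_id AND l.tag = r.tag. A NULL in a compared column never satisfies the condition.
Matched pairs: 4; unmatched r rows kept: 5.

(2, 8); (5, 5); (5, 5); (22, NULL); (23, NULL); (25, NULL); (26, NULL); (33, NULL); (41, 8)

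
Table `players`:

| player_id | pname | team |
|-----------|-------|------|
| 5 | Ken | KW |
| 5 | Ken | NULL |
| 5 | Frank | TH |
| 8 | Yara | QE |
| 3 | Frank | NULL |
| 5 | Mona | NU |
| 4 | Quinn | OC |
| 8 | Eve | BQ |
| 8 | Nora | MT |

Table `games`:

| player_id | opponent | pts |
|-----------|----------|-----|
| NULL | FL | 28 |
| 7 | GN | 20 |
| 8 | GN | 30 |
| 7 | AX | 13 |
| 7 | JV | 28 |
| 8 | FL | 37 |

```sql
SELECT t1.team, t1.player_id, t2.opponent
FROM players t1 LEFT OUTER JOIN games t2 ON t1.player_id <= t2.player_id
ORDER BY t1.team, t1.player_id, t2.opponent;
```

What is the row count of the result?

LEFT JOIN keeps every row from `players`; unmatched rows get NULL for `games`'s columns.
Matching on t1.player_id <= t2.player_id. A NULL in a compared column never satisfies the condition.
- t1[0] player_id=5 → 5 match(es) in t2 → 5 row(s).
- t1[1] player_id=5 → 5 match(es) in t2 → 5 row(s).
- t1[2] player_id=5 → 5 match(es) in t2 → 5 row(s).
- t1[3] player_id=8 → 2 match(es) in t2 → 2 row(s).
- t1[4] player_id=3 → 5 match(es) in t2 → 5 row(s).
- t1[5] player_id=5 → 5 match(es) in t2 → 5 row(s).
- t1[6] player_id=4 → 5 match(es) in t2 → 5 row(s).
- t1[7] player_id=8 → 2 match(es) in t2 → 2 row(s).
- t1[8] player_id=8 → 2 match(es) in t2 → 2 row(s).
Total: 36 rows.

36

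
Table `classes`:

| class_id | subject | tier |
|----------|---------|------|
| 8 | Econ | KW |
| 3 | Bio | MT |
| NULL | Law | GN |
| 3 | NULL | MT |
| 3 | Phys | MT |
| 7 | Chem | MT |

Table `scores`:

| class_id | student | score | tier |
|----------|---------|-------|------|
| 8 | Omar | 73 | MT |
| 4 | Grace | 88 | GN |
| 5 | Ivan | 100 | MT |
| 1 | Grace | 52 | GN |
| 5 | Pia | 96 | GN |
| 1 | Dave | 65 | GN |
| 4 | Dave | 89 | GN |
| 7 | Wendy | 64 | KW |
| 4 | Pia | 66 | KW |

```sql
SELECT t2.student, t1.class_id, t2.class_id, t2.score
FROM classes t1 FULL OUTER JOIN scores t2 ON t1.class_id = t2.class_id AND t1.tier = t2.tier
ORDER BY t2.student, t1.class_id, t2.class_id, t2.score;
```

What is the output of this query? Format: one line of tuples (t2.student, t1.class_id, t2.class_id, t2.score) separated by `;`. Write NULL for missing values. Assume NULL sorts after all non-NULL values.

FULL OUTER JOIN keeps every row from both sides; unmatched rows get NULL for the other side's columns.
Matching on t1.class_id = t2.class_id AND t1.tier = t2.tier. A NULL in a compared column never satisfies the condition.
Matched pairs: 0; unmatched t1 rows kept: 6; unmatched t2 rows kept: 9.

(Dave, NULL, 1, 65); (Dave, NULL, 4, 89); (Grace, NULL, 1, 52); (Grace, NULL, 4, 88); (Ivan, NULL, 5, 100); (Omar, NULL, 8, 73); (Pia, NULL, 4, 66); (Pia, NULL, 5, 96); (Wendy, NULL, 7, 64); (NULL, 3, NULL, NULL); (NULL, 3, NULL, NULL); (NULL, 3, NULL, NULL); (NULL, 7, NULL, NULL); (NULL, 8, NULL, NULL); (NULL, NULL, NULL, NULL)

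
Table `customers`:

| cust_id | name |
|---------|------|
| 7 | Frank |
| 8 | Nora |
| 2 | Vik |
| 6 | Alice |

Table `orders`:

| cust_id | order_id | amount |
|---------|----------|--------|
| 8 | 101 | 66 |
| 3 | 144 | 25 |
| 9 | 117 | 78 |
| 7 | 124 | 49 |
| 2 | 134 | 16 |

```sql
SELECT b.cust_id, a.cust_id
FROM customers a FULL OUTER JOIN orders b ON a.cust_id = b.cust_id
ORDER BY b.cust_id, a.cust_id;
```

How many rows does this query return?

FULL OUTER JOIN keeps every row from both sides; unmatched rows get NULL for the other side's columns.
Matching on a.cust_id = b.cust_id.
- a[0] cust_id=7 → 1 match(es) in b → 1 row(s).
- a[1] cust_id=8 → 1 match(es) in b → 1 row(s).
- a[2] cust_id=2 → 1 match(es) in b → 1 row(s).
- a[3] cust_id=6 → no match; kept with NULLs on the b side.
- 2 b row(s) had no a match → kept, a columns NULL.
Total: 3 matched + 3 padded = 6 rows.

6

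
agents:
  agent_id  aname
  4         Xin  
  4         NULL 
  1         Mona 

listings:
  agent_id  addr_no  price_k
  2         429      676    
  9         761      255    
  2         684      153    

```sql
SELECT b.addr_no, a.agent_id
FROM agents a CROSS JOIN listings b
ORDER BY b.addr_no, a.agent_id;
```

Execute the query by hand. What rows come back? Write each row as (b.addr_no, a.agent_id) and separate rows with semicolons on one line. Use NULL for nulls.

(429, 1); (429, 4); (429, 4); (684, 1); (684, 4); (684, 4); (761, 1); (761, 4); (761, 4)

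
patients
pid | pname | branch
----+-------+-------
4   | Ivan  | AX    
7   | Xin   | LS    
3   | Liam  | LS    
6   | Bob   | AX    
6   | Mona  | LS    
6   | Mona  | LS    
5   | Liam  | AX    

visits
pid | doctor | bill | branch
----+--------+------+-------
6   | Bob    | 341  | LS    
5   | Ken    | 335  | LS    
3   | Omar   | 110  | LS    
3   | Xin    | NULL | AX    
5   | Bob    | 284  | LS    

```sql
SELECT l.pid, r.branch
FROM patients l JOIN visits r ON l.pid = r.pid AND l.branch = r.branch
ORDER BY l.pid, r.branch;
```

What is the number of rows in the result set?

INNER JOIN keeps only pairs where the ON condition holds.
Matching on l.pid = r.pid AND l.branch = r.branch.
Matched pairs: 3.
Total: 3 rows.

3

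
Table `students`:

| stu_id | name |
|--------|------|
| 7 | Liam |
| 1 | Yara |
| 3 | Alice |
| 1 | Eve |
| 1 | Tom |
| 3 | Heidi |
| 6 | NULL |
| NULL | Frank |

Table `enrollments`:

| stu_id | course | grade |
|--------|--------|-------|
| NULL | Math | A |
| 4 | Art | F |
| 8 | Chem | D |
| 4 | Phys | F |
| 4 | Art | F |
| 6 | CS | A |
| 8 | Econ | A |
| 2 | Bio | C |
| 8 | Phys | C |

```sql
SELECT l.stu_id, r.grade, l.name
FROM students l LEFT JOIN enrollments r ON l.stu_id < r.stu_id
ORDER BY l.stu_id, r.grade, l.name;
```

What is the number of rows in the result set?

LEFT JOIN keeps every row from `students`; unmatched rows get NULL for `enrollments`'s columns.
Matching on l.stu_id < r.stu_id. A NULL in a compared column never satisfies the condition.
Matched pairs: 44; unmatched l rows kept: 1.
Total: 44 matched + 1 padded = 45 rows.

45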